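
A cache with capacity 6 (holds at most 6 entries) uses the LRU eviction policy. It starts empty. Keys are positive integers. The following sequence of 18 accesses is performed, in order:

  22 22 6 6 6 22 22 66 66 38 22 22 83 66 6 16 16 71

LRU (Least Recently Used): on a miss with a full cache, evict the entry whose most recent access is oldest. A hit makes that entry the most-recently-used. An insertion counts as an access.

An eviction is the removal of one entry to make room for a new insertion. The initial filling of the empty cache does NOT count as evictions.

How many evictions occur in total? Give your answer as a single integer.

Answer: 1

Derivation:
LRU simulation (capacity=6):
  1. access 22: MISS. Cache (LRU->MRU): [22]
  2. access 22: HIT. Cache (LRU->MRU): [22]
  3. access 6: MISS. Cache (LRU->MRU): [22 6]
  4. access 6: HIT. Cache (LRU->MRU): [22 6]
  5. access 6: HIT. Cache (LRU->MRU): [22 6]
  6. access 22: HIT. Cache (LRU->MRU): [6 22]
  7. access 22: HIT. Cache (LRU->MRU): [6 22]
  8. access 66: MISS. Cache (LRU->MRU): [6 22 66]
  9. access 66: HIT. Cache (LRU->MRU): [6 22 66]
  10. access 38: MISS. Cache (LRU->MRU): [6 22 66 38]
  11. access 22: HIT. Cache (LRU->MRU): [6 66 38 22]
  12. access 22: HIT. Cache (LRU->MRU): [6 66 38 22]
  13. access 83: MISS. Cache (LRU->MRU): [6 66 38 22 83]
  14. access 66: HIT. Cache (LRU->MRU): [6 38 22 83 66]
  15. access 6: HIT. Cache (LRU->MRU): [38 22 83 66 6]
  16. access 16: MISS. Cache (LRU->MRU): [38 22 83 66 6 16]
  17. access 16: HIT. Cache (LRU->MRU): [38 22 83 66 6 16]
  18. access 71: MISS, evict 38. Cache (LRU->MRU): [22 83 66 6 16 71]
Total: 11 hits, 7 misses, 1 evictions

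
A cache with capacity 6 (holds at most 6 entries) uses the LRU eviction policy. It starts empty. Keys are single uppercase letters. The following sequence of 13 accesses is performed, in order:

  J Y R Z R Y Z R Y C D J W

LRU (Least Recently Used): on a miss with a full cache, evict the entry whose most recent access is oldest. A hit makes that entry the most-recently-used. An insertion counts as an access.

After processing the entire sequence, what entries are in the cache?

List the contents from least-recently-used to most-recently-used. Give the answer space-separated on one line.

Answer: R Y C D J W

Derivation:
LRU simulation (capacity=6):
  1. access J: MISS. Cache (LRU->MRU): [J]
  2. access Y: MISS. Cache (LRU->MRU): [J Y]
  3. access R: MISS. Cache (LRU->MRU): [J Y R]
  4. access Z: MISS. Cache (LRU->MRU): [J Y R Z]
  5. access R: HIT. Cache (LRU->MRU): [J Y Z R]
  6. access Y: HIT. Cache (LRU->MRU): [J Z R Y]
  7. access Z: HIT. Cache (LRU->MRU): [J R Y Z]
  8. access R: HIT. Cache (LRU->MRU): [J Y Z R]
  9. access Y: HIT. Cache (LRU->MRU): [J Z R Y]
  10. access C: MISS. Cache (LRU->MRU): [J Z R Y C]
  11. access D: MISS. Cache (LRU->MRU): [J Z R Y C D]
  12. access J: HIT. Cache (LRU->MRU): [Z R Y C D J]
  13. access W: MISS, evict Z. Cache (LRU->MRU): [R Y C D J W]
Total: 6 hits, 7 misses, 1 evictions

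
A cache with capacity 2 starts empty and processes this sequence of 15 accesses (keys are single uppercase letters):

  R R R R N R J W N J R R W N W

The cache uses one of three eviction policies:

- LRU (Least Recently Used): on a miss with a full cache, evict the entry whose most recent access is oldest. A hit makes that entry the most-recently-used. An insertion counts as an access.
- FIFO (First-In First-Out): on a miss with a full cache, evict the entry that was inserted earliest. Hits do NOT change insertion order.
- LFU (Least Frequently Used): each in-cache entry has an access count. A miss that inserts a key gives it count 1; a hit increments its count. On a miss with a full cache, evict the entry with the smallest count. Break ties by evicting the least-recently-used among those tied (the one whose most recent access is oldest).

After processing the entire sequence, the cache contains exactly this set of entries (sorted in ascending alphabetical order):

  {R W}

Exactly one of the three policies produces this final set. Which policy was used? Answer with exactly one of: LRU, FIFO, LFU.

Simulating under each policy and comparing final sets:
  LRU: final set = {N W} -> differs
  FIFO: final set = {N W} -> differs
  LFU: final set = {R W} -> MATCHES target
Only LFU produces the target set.

Answer: LFU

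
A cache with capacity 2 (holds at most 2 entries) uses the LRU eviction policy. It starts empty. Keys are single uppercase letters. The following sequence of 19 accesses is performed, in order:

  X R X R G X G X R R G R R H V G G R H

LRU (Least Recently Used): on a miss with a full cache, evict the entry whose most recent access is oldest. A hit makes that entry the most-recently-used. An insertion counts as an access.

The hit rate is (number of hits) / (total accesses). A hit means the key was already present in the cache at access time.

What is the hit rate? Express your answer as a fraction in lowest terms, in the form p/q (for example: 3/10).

LRU simulation (capacity=2):
  1. access X: MISS. Cache (LRU->MRU): [X]
  2. access R: MISS. Cache (LRU->MRU): [X R]
  3. access X: HIT. Cache (LRU->MRU): [R X]
  4. access R: HIT. Cache (LRU->MRU): [X R]
  5. access G: MISS, evict X. Cache (LRU->MRU): [R G]
  6. access X: MISS, evict R. Cache (LRU->MRU): [G X]
  7. access G: HIT. Cache (LRU->MRU): [X G]
  8. access X: HIT. Cache (LRU->MRU): [G X]
  9. access R: MISS, evict G. Cache (LRU->MRU): [X R]
  10. access R: HIT. Cache (LRU->MRU): [X R]
  11. access G: MISS, evict X. Cache (LRU->MRU): [R G]
  12. access R: HIT. Cache (LRU->MRU): [G R]
  13. access R: HIT. Cache (LRU->MRU): [G R]
  14. access H: MISS, evict G. Cache (LRU->MRU): [R H]
  15. access V: MISS, evict R. Cache (LRU->MRU): [H V]
  16. access G: MISS, evict H. Cache (LRU->MRU): [V G]
  17. access G: HIT. Cache (LRU->MRU): [V G]
  18. access R: MISS, evict V. Cache (LRU->MRU): [G R]
  19. access H: MISS, evict G. Cache (LRU->MRU): [R H]
Total: 8 hits, 11 misses, 9 evictions

Hit rate = 8/19

Answer: 8/19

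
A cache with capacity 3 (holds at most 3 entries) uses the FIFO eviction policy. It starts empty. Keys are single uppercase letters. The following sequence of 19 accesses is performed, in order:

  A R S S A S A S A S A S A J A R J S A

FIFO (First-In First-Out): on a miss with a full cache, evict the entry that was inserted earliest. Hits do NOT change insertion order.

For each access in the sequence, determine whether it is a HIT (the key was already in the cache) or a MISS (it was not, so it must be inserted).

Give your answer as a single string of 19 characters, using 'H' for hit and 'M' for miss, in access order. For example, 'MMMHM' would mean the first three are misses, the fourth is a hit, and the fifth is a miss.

Answer: MMMHHHHHHHHHHMMMHMH

Derivation:
FIFO simulation (capacity=3):
  1. access A: MISS. Cache (old->new): [A]
  2. access R: MISS. Cache (old->new): [A R]
  3. access S: MISS. Cache (old->new): [A R S]
  4. access S: HIT. Cache (old->new): [A R S]
  5. access A: HIT. Cache (old->new): [A R S]
  6. access S: HIT. Cache (old->new): [A R S]
  7. access A: HIT. Cache (old->new): [A R S]
  8. access S: HIT. Cache (old->new): [A R S]
  9. access A: HIT. Cache (old->new): [A R S]
  10. access S: HIT. Cache (old->new): [A R S]
  11. access A: HIT. Cache (old->new): [A R S]
  12. access S: HIT. Cache (old->new): [A R S]
  13. access A: HIT. Cache (old->new): [A R S]
  14. access J: MISS, evict A. Cache (old->new): [R S J]
  15. access A: MISS, evict R. Cache (old->new): [S J A]
  16. access R: MISS, evict S. Cache (old->new): [J A R]
  17. access J: HIT. Cache (old->new): [J A R]
  18. access S: MISS, evict J. Cache (old->new): [A R S]
  19. access A: HIT. Cache (old->new): [A R S]
Total: 12 hits, 7 misses, 4 evictions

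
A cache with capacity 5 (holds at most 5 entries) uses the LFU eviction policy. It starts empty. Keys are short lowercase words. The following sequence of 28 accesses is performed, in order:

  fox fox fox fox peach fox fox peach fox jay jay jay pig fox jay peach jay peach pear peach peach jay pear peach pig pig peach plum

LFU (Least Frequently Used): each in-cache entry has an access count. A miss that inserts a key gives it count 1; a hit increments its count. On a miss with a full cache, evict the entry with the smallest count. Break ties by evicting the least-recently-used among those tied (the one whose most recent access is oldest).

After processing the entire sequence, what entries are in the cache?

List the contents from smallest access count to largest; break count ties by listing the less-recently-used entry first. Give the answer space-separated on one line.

LFU simulation (capacity=5):
  1. access fox: MISS. Cache: [fox(c=1)]
  2. access fox: HIT, count now 2. Cache: [fox(c=2)]
  3. access fox: HIT, count now 3. Cache: [fox(c=3)]
  4. access fox: HIT, count now 4. Cache: [fox(c=4)]
  5. access peach: MISS. Cache: [peach(c=1) fox(c=4)]
  6. access fox: HIT, count now 5. Cache: [peach(c=1) fox(c=5)]
  7. access fox: HIT, count now 6. Cache: [peach(c=1) fox(c=6)]
  8. access peach: HIT, count now 2. Cache: [peach(c=2) fox(c=6)]
  9. access fox: HIT, count now 7. Cache: [peach(c=2) fox(c=7)]
  10. access jay: MISS. Cache: [jay(c=1) peach(c=2) fox(c=7)]
  11. access jay: HIT, count now 2. Cache: [peach(c=2) jay(c=2) fox(c=7)]
  12. access jay: HIT, count now 3. Cache: [peach(c=2) jay(c=3) fox(c=7)]
  13. access pig: MISS. Cache: [pig(c=1) peach(c=2) jay(c=3) fox(c=7)]
  14. access fox: HIT, count now 8. Cache: [pig(c=1) peach(c=2) jay(c=3) fox(c=8)]
  15. access jay: HIT, count now 4. Cache: [pig(c=1) peach(c=2) jay(c=4) fox(c=8)]
  16. access peach: HIT, count now 3. Cache: [pig(c=1) peach(c=3) jay(c=4) fox(c=8)]
  17. access jay: HIT, count now 5. Cache: [pig(c=1) peach(c=3) jay(c=5) fox(c=8)]
  18. access peach: HIT, count now 4. Cache: [pig(c=1) peach(c=4) jay(c=5) fox(c=8)]
  19. access pear: MISS. Cache: [pig(c=1) pear(c=1) peach(c=4) jay(c=5) fox(c=8)]
  20. access peach: HIT, count now 5. Cache: [pig(c=1) pear(c=1) jay(c=5) peach(c=5) fox(c=8)]
  21. access peach: HIT, count now 6. Cache: [pig(c=1) pear(c=1) jay(c=5) peach(c=6) fox(c=8)]
  22. access jay: HIT, count now 6. Cache: [pig(c=1) pear(c=1) peach(c=6) jay(c=6) fox(c=8)]
  23. access pear: HIT, count now 2. Cache: [pig(c=1) pear(c=2) peach(c=6) jay(c=6) fox(c=8)]
  24. access peach: HIT, count now 7. Cache: [pig(c=1) pear(c=2) jay(c=6) peach(c=7) fox(c=8)]
  25. access pig: HIT, count now 2. Cache: [pear(c=2) pig(c=2) jay(c=6) peach(c=7) fox(c=8)]
  26. access pig: HIT, count now 3. Cache: [pear(c=2) pig(c=3) jay(c=6) peach(c=7) fox(c=8)]
  27. access peach: HIT, count now 8. Cache: [pear(c=2) pig(c=3) jay(c=6) fox(c=8) peach(c=8)]
  28. access plum: MISS, evict pear(c=2). Cache: [plum(c=1) pig(c=3) jay(c=6) fox(c=8) peach(c=8)]
Total: 22 hits, 6 misses, 1 evictions

Answer: plum pig jay fox peach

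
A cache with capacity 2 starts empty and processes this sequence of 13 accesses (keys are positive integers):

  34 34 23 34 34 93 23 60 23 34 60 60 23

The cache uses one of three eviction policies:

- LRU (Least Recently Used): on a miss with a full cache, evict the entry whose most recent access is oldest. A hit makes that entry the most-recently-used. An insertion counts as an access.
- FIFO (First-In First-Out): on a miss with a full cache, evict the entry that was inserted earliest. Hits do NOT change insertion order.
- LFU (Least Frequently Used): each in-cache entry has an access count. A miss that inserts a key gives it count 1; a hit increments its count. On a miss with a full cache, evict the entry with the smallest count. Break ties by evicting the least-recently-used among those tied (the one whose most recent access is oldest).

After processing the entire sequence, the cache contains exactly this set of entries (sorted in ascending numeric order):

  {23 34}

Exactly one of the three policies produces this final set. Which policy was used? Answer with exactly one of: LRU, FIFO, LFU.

Answer: LFU

Derivation:
Simulating under each policy and comparing final sets:
  LRU: final set = {23 60} -> differs
  FIFO: final set = {23 60} -> differs
  LFU: final set = {23 34} -> MATCHES target
Only LFU produces the target set.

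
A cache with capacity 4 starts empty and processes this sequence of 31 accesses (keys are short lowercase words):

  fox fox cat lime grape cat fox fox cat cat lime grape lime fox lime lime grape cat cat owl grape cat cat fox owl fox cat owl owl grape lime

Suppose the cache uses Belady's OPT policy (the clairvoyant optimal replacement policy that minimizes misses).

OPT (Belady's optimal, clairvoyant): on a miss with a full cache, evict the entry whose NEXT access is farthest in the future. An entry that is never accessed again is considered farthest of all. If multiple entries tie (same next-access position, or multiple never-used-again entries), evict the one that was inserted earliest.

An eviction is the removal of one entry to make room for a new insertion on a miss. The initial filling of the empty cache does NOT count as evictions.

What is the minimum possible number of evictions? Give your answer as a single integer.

Answer: 2

Derivation:
OPT (Belady) simulation (capacity=4):
  1. access fox: MISS. Cache: [fox]
  2. access fox: HIT. Next use of fox: step 7. Cache: [fox]
  3. access cat: MISS. Cache: [fox cat]
  4. access lime: MISS. Cache: [fox cat lime]
  5. access grape: MISS. Cache: [fox cat lime grape]
  6. access cat: HIT. Next use of cat: step 9. Cache: [fox cat lime grape]
  7. access fox: HIT. Next use of fox: step 8. Cache: [fox cat lime grape]
  8. access fox: HIT. Next use of fox: step 14. Cache: [fox cat lime grape]
  9. access cat: HIT. Next use of cat: step 10. Cache: [fox cat lime grape]
  10. access cat: HIT. Next use of cat: step 18. Cache: [fox cat lime grape]
  11. access lime: HIT. Next use of lime: step 13. Cache: [fox cat lime grape]
  12. access grape: HIT. Next use of grape: step 17. Cache: [fox cat lime grape]
  13. access lime: HIT. Next use of lime: step 15. Cache: [fox cat lime grape]
  14. access fox: HIT. Next use of fox: step 24. Cache: [fox cat lime grape]
  15. access lime: HIT. Next use of lime: step 16. Cache: [fox cat lime grape]
  16. access lime: HIT. Next use of lime: step 31. Cache: [fox cat lime grape]
  17. access grape: HIT. Next use of grape: step 21. Cache: [fox cat lime grape]
  18. access cat: HIT. Next use of cat: step 19. Cache: [fox cat lime grape]
  19. access cat: HIT. Next use of cat: step 22. Cache: [fox cat lime grape]
  20. access owl: MISS, evict lime (next use: step 31). Cache: [fox cat grape owl]
  21. access grape: HIT. Next use of grape: step 30. Cache: [fox cat grape owl]
  22. access cat: HIT. Next use of cat: step 23. Cache: [fox cat grape owl]
  23. access cat: HIT. Next use of cat: step 27. Cache: [fox cat grape owl]
  24. access fox: HIT. Next use of fox: step 26. Cache: [fox cat grape owl]
  25. access owl: HIT. Next use of owl: step 28. Cache: [fox cat grape owl]
  26. access fox: HIT. Next use of fox: never. Cache: [fox cat grape owl]
  27. access cat: HIT. Next use of cat: never. Cache: [fox cat grape owl]
  28. access owl: HIT. Next use of owl: step 29. Cache: [fox cat grape owl]
  29. access owl: HIT. Next use of owl: never. Cache: [fox cat grape owl]
  30. access grape: HIT. Next use of grape: never. Cache: [fox cat grape owl]
  31. access lime: MISS, evict fox (next use: never). Cache: [cat grape owl lime]
Total: 25 hits, 6 misses, 2 evictions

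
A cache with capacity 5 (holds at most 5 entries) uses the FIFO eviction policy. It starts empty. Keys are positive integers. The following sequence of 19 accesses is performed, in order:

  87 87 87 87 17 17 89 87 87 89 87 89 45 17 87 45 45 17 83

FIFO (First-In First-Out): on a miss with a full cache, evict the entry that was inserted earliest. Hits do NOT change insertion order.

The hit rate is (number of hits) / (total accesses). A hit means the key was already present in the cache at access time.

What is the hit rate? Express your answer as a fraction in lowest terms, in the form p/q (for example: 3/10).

FIFO simulation (capacity=5):
  1. access 87: MISS. Cache (old->new): [87]
  2. access 87: HIT. Cache (old->new): [87]
  3. access 87: HIT. Cache (old->new): [87]
  4. access 87: HIT. Cache (old->new): [87]
  5. access 17: MISS. Cache (old->new): [87 17]
  6. access 17: HIT. Cache (old->new): [87 17]
  7. access 89: MISS. Cache (old->new): [87 17 89]
  8. access 87: HIT. Cache (old->new): [87 17 89]
  9. access 87: HIT. Cache (old->new): [87 17 89]
  10. access 89: HIT. Cache (old->new): [87 17 89]
  11. access 87: HIT. Cache (old->new): [87 17 89]
  12. access 89: HIT. Cache (old->new): [87 17 89]
  13. access 45: MISS. Cache (old->new): [87 17 89 45]
  14. access 17: HIT. Cache (old->new): [87 17 89 45]
  15. access 87: HIT. Cache (old->new): [87 17 89 45]
  16. access 45: HIT. Cache (old->new): [87 17 89 45]
  17. access 45: HIT. Cache (old->new): [87 17 89 45]
  18. access 17: HIT. Cache (old->new): [87 17 89 45]
  19. access 83: MISS. Cache (old->new): [87 17 89 45 83]
Total: 14 hits, 5 misses, 0 evictions

Hit rate = 14/19

Answer: 14/19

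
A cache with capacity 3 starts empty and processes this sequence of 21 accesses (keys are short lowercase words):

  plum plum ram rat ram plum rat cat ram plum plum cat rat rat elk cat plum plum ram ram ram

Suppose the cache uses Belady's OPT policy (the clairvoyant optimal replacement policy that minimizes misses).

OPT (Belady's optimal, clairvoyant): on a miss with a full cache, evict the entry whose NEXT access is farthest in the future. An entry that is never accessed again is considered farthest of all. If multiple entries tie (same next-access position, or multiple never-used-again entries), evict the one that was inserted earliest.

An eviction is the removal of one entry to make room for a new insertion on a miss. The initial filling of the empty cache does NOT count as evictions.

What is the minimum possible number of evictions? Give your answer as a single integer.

Answer: 4

Derivation:
OPT (Belady) simulation (capacity=3):
  1. access plum: MISS. Cache: [plum]
  2. access plum: HIT. Next use of plum: step 6. Cache: [plum]
  3. access ram: MISS. Cache: [plum ram]
  4. access rat: MISS. Cache: [plum ram rat]
  5. access ram: HIT. Next use of ram: step 9. Cache: [plum ram rat]
  6. access plum: HIT. Next use of plum: step 10. Cache: [plum ram rat]
  7. access rat: HIT. Next use of rat: step 13. Cache: [plum ram rat]
  8. access cat: MISS, evict rat (next use: step 13). Cache: [plum ram cat]
  9. access ram: HIT. Next use of ram: step 19. Cache: [plum ram cat]
  10. access plum: HIT. Next use of plum: step 11. Cache: [plum ram cat]
  11. access plum: HIT. Next use of plum: step 17. Cache: [plum ram cat]
  12. access cat: HIT. Next use of cat: step 16. Cache: [plum ram cat]
  13. access rat: MISS, evict ram (next use: step 19). Cache: [plum cat rat]
  14. access rat: HIT. Next use of rat: never. Cache: [plum cat rat]
  15. access elk: MISS, evict rat (next use: never). Cache: [plum cat elk]
  16. access cat: HIT. Next use of cat: never. Cache: [plum cat elk]
  17. access plum: HIT. Next use of plum: step 18. Cache: [plum cat elk]
  18. access plum: HIT. Next use of plum: never. Cache: [plum cat elk]
  19. access ram: MISS, evict plum (next use: never). Cache: [cat elk ram]
  20. access ram: HIT. Next use of ram: step 21. Cache: [cat elk ram]
  21. access ram: HIT. Next use of ram: never. Cache: [cat elk ram]
Total: 14 hits, 7 misses, 4 evictions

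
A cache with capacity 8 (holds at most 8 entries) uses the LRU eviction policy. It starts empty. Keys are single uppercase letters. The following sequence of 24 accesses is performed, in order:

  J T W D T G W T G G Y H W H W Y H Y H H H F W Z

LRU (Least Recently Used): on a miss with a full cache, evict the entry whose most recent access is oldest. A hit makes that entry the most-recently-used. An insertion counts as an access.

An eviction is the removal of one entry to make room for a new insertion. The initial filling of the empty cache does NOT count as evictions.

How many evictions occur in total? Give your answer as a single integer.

LRU simulation (capacity=8):
  1. access J: MISS. Cache (LRU->MRU): [J]
  2. access T: MISS. Cache (LRU->MRU): [J T]
  3. access W: MISS. Cache (LRU->MRU): [J T W]
  4. access D: MISS. Cache (LRU->MRU): [J T W D]
  5. access T: HIT. Cache (LRU->MRU): [J W D T]
  6. access G: MISS. Cache (LRU->MRU): [J W D T G]
  7. access W: HIT. Cache (LRU->MRU): [J D T G W]
  8. access T: HIT. Cache (LRU->MRU): [J D G W T]
  9. access G: HIT. Cache (LRU->MRU): [J D W T G]
  10. access G: HIT. Cache (LRU->MRU): [J D W T G]
  11. access Y: MISS. Cache (LRU->MRU): [J D W T G Y]
  12. access H: MISS. Cache (LRU->MRU): [J D W T G Y H]
  13. access W: HIT. Cache (LRU->MRU): [J D T G Y H W]
  14. access H: HIT. Cache (LRU->MRU): [J D T G Y W H]
  15. access W: HIT. Cache (LRU->MRU): [J D T G Y H W]
  16. access Y: HIT. Cache (LRU->MRU): [J D T G H W Y]
  17. access H: HIT. Cache (LRU->MRU): [J D T G W Y H]
  18. access Y: HIT. Cache (LRU->MRU): [J D T G W H Y]
  19. access H: HIT. Cache (LRU->MRU): [J D T G W Y H]
  20. access H: HIT. Cache (LRU->MRU): [J D T G W Y H]
  21. access H: HIT. Cache (LRU->MRU): [J D T G W Y H]
  22. access F: MISS. Cache (LRU->MRU): [J D T G W Y H F]
  23. access W: HIT. Cache (LRU->MRU): [J D T G Y H F W]
  24. access Z: MISS, evict J. Cache (LRU->MRU): [D T G Y H F W Z]
Total: 15 hits, 9 misses, 1 evictions

Answer: 1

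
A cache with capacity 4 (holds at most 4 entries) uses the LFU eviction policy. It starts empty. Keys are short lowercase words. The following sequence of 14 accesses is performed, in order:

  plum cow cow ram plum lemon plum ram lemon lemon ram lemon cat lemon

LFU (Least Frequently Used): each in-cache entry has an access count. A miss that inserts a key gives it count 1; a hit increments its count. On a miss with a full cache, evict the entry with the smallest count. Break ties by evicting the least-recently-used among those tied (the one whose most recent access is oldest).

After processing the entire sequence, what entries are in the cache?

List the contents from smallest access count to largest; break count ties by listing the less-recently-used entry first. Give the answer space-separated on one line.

LFU simulation (capacity=4):
  1. access plum: MISS. Cache: [plum(c=1)]
  2. access cow: MISS. Cache: [plum(c=1) cow(c=1)]
  3. access cow: HIT, count now 2. Cache: [plum(c=1) cow(c=2)]
  4. access ram: MISS. Cache: [plum(c=1) ram(c=1) cow(c=2)]
  5. access plum: HIT, count now 2. Cache: [ram(c=1) cow(c=2) plum(c=2)]
  6. access lemon: MISS. Cache: [ram(c=1) lemon(c=1) cow(c=2) plum(c=2)]
  7. access plum: HIT, count now 3. Cache: [ram(c=1) lemon(c=1) cow(c=2) plum(c=3)]
  8. access ram: HIT, count now 2. Cache: [lemon(c=1) cow(c=2) ram(c=2) plum(c=3)]
  9. access lemon: HIT, count now 2. Cache: [cow(c=2) ram(c=2) lemon(c=2) plum(c=3)]
  10. access lemon: HIT, count now 3. Cache: [cow(c=2) ram(c=2) plum(c=3) lemon(c=3)]
  11. access ram: HIT, count now 3. Cache: [cow(c=2) plum(c=3) lemon(c=3) ram(c=3)]
  12. access lemon: HIT, count now 4. Cache: [cow(c=2) plum(c=3) ram(c=3) lemon(c=4)]
  13. access cat: MISS, evict cow(c=2). Cache: [cat(c=1) plum(c=3) ram(c=3) lemon(c=4)]
  14. access lemon: HIT, count now 5. Cache: [cat(c=1) plum(c=3) ram(c=3) lemon(c=5)]
Total: 9 hits, 5 misses, 1 evictions

Answer: cat plum ram lemon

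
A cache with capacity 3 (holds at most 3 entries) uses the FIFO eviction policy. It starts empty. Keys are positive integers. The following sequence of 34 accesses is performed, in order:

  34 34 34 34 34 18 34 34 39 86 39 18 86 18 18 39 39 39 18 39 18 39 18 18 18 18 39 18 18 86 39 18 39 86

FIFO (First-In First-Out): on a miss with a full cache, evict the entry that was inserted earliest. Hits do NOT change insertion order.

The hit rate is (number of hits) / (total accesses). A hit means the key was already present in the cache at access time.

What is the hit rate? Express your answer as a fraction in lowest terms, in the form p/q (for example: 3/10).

FIFO simulation (capacity=3):
  1. access 34: MISS. Cache (old->new): [34]
  2. access 34: HIT. Cache (old->new): [34]
  3. access 34: HIT. Cache (old->new): [34]
  4. access 34: HIT. Cache (old->new): [34]
  5. access 34: HIT. Cache (old->new): [34]
  6. access 18: MISS. Cache (old->new): [34 18]
  7. access 34: HIT. Cache (old->new): [34 18]
  8. access 34: HIT. Cache (old->new): [34 18]
  9. access 39: MISS. Cache (old->new): [34 18 39]
  10. access 86: MISS, evict 34. Cache (old->new): [18 39 86]
  11. access 39: HIT. Cache (old->new): [18 39 86]
  12. access 18: HIT. Cache (old->new): [18 39 86]
  13. access 86: HIT. Cache (old->new): [18 39 86]
  14. access 18: HIT. Cache (old->new): [18 39 86]
  15. access 18: HIT. Cache (old->new): [18 39 86]
  16. access 39: HIT. Cache (old->new): [18 39 86]
  17. access 39: HIT. Cache (old->new): [18 39 86]
  18. access 39: HIT. Cache (old->new): [18 39 86]
  19. access 18: HIT. Cache (old->new): [18 39 86]
  20. access 39: HIT. Cache (old->new): [18 39 86]
  21. access 18: HIT. Cache (old->new): [18 39 86]
  22. access 39: HIT. Cache (old->new): [18 39 86]
  23. access 18: HIT. Cache (old->new): [18 39 86]
  24. access 18: HIT. Cache (old->new): [18 39 86]
  25. access 18: HIT. Cache (old->new): [18 39 86]
  26. access 18: HIT. Cache (old->new): [18 39 86]
  27. access 39: HIT. Cache (old->new): [18 39 86]
  28. access 18: HIT. Cache (old->new): [18 39 86]
  29. access 18: HIT. Cache (old->new): [18 39 86]
  30. access 86: HIT. Cache (old->new): [18 39 86]
  31. access 39: HIT. Cache (old->new): [18 39 86]
  32. access 18: HIT. Cache (old->new): [18 39 86]
  33. access 39: HIT. Cache (old->new): [18 39 86]
  34. access 86: HIT. Cache (old->new): [18 39 86]
Total: 30 hits, 4 misses, 1 evictions

Hit rate = 30/34 = 15/17

Answer: 15/17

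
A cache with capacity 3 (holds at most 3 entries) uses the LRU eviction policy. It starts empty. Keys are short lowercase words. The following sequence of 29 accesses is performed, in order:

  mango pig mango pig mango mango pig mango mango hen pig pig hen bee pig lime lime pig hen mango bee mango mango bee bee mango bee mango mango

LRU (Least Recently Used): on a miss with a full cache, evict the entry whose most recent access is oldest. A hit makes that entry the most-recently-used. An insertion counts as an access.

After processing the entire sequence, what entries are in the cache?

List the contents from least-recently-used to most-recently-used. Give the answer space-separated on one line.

Answer: hen bee mango

Derivation:
LRU simulation (capacity=3):
  1. access mango: MISS. Cache (LRU->MRU): [mango]
  2. access pig: MISS. Cache (LRU->MRU): [mango pig]
  3. access mango: HIT. Cache (LRU->MRU): [pig mango]
  4. access pig: HIT. Cache (LRU->MRU): [mango pig]
  5. access mango: HIT. Cache (LRU->MRU): [pig mango]
  6. access mango: HIT. Cache (LRU->MRU): [pig mango]
  7. access pig: HIT. Cache (LRU->MRU): [mango pig]
  8. access mango: HIT. Cache (LRU->MRU): [pig mango]
  9. access mango: HIT. Cache (LRU->MRU): [pig mango]
  10. access hen: MISS. Cache (LRU->MRU): [pig mango hen]
  11. access pig: HIT. Cache (LRU->MRU): [mango hen pig]
  12. access pig: HIT. Cache (LRU->MRU): [mango hen pig]
  13. access hen: HIT. Cache (LRU->MRU): [mango pig hen]
  14. access bee: MISS, evict mango. Cache (LRU->MRU): [pig hen bee]
  15. access pig: HIT. Cache (LRU->MRU): [hen bee pig]
  16. access lime: MISS, evict hen. Cache (LRU->MRU): [bee pig lime]
  17. access lime: HIT. Cache (LRU->MRU): [bee pig lime]
  18. access pig: HIT. Cache (LRU->MRU): [bee lime pig]
  19. access hen: MISS, evict bee. Cache (LRU->MRU): [lime pig hen]
  20. access mango: MISS, evict lime. Cache (LRU->MRU): [pig hen mango]
  21. access bee: MISS, evict pig. Cache (LRU->MRU): [hen mango bee]
  22. access mango: HIT. Cache (LRU->MRU): [hen bee mango]
  23. access mango: HIT. Cache (LRU->MRU): [hen bee mango]
  24. access bee: HIT. Cache (LRU->MRU): [hen mango bee]
  25. access bee: HIT. Cache (LRU->MRU): [hen mango bee]
  26. access mango: HIT. Cache (LRU->MRU): [hen bee mango]
  27. access bee: HIT. Cache (LRU->MRU): [hen mango bee]
  28. access mango: HIT. Cache (LRU->MRU): [hen bee mango]
  29. access mango: HIT. Cache (LRU->MRU): [hen bee mango]
Total: 21 hits, 8 misses, 5 evictions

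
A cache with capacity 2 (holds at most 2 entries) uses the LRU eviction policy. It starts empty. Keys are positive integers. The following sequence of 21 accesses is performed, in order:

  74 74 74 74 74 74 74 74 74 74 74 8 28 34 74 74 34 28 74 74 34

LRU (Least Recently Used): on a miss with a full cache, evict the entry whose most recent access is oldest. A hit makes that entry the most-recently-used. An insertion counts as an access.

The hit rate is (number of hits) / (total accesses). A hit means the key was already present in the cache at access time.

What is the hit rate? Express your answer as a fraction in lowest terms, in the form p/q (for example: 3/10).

LRU simulation (capacity=2):
  1. access 74: MISS. Cache (LRU->MRU): [74]
  2. access 74: HIT. Cache (LRU->MRU): [74]
  3. access 74: HIT. Cache (LRU->MRU): [74]
  4. access 74: HIT. Cache (LRU->MRU): [74]
  5. access 74: HIT. Cache (LRU->MRU): [74]
  6. access 74: HIT. Cache (LRU->MRU): [74]
  7. access 74: HIT. Cache (LRU->MRU): [74]
  8. access 74: HIT. Cache (LRU->MRU): [74]
  9. access 74: HIT. Cache (LRU->MRU): [74]
  10. access 74: HIT. Cache (LRU->MRU): [74]
  11. access 74: HIT. Cache (LRU->MRU): [74]
  12. access 8: MISS. Cache (LRU->MRU): [74 8]
  13. access 28: MISS, evict 74. Cache (LRU->MRU): [8 28]
  14. access 34: MISS, evict 8. Cache (LRU->MRU): [28 34]
  15. access 74: MISS, evict 28. Cache (LRU->MRU): [34 74]
  16. access 74: HIT. Cache (LRU->MRU): [34 74]
  17. access 34: HIT. Cache (LRU->MRU): [74 34]
  18. access 28: MISS, evict 74. Cache (LRU->MRU): [34 28]
  19. access 74: MISS, evict 34. Cache (LRU->MRU): [28 74]
  20. access 74: HIT. Cache (LRU->MRU): [28 74]
  21. access 34: MISS, evict 28. Cache (LRU->MRU): [74 34]
Total: 13 hits, 8 misses, 6 evictions

Hit rate = 13/21

Answer: 13/21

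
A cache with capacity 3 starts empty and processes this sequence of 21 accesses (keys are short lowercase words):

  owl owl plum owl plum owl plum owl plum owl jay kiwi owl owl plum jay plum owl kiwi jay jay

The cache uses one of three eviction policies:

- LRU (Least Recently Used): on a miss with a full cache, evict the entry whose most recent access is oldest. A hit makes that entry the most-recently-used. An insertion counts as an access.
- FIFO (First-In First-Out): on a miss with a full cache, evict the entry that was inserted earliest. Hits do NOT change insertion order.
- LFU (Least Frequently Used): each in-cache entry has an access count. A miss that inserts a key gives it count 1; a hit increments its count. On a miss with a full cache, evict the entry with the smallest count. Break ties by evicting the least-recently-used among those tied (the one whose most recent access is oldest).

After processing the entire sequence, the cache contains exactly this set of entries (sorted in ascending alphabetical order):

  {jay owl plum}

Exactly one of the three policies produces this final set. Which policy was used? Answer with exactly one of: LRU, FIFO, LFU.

Simulating under each policy and comparing final sets:
  LRU: final set = {jay kiwi owl} -> differs
  FIFO: final set = {jay kiwi plum} -> differs
  LFU: final set = {jay owl plum} -> MATCHES target
Only LFU produces the target set.

Answer: LFU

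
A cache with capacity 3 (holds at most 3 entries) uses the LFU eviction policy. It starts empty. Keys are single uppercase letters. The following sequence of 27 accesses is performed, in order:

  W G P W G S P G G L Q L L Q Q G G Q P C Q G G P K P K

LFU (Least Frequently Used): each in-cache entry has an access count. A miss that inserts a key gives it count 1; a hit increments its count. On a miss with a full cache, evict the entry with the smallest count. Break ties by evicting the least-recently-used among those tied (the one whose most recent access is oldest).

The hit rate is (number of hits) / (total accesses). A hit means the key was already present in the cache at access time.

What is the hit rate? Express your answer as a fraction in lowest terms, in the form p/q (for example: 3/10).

LFU simulation (capacity=3):
  1. access W: MISS. Cache: [W(c=1)]
  2. access G: MISS. Cache: [W(c=1) G(c=1)]
  3. access P: MISS. Cache: [W(c=1) G(c=1) P(c=1)]
  4. access W: HIT, count now 2. Cache: [G(c=1) P(c=1) W(c=2)]
  5. access G: HIT, count now 2. Cache: [P(c=1) W(c=2) G(c=2)]
  6. access S: MISS, evict P(c=1). Cache: [S(c=1) W(c=2) G(c=2)]
  7. access P: MISS, evict S(c=1). Cache: [P(c=1) W(c=2) G(c=2)]
  8. access G: HIT, count now 3. Cache: [P(c=1) W(c=2) G(c=3)]
  9. access G: HIT, count now 4. Cache: [P(c=1) W(c=2) G(c=4)]
  10. access L: MISS, evict P(c=1). Cache: [L(c=1) W(c=2) G(c=4)]
  11. access Q: MISS, evict L(c=1). Cache: [Q(c=1) W(c=2) G(c=4)]
  12. access L: MISS, evict Q(c=1). Cache: [L(c=1) W(c=2) G(c=4)]
  13. access L: HIT, count now 2. Cache: [W(c=2) L(c=2) G(c=4)]
  14. access Q: MISS, evict W(c=2). Cache: [Q(c=1) L(c=2) G(c=4)]
  15. access Q: HIT, count now 2. Cache: [L(c=2) Q(c=2) G(c=4)]
  16. access G: HIT, count now 5. Cache: [L(c=2) Q(c=2) G(c=5)]
  17. access G: HIT, count now 6. Cache: [L(c=2) Q(c=2) G(c=6)]
  18. access Q: HIT, count now 3. Cache: [L(c=2) Q(c=3) G(c=6)]
  19. access P: MISS, evict L(c=2). Cache: [P(c=1) Q(c=3) G(c=6)]
  20. access C: MISS, evict P(c=1). Cache: [C(c=1) Q(c=3) G(c=6)]
  21. access Q: HIT, count now 4. Cache: [C(c=1) Q(c=4) G(c=6)]
  22. access G: HIT, count now 7. Cache: [C(c=1) Q(c=4) G(c=7)]
  23. access G: HIT, count now 8. Cache: [C(c=1) Q(c=4) G(c=8)]
  24. access P: MISS, evict C(c=1). Cache: [P(c=1) Q(c=4) G(c=8)]
  25. access K: MISS, evict P(c=1). Cache: [K(c=1) Q(c=4) G(c=8)]
  26. access P: MISS, evict K(c=1). Cache: [P(c=1) Q(c=4) G(c=8)]
  27. access K: MISS, evict P(c=1). Cache: [K(c=1) Q(c=4) G(c=8)]
Total: 12 hits, 15 misses, 12 evictions

Hit rate = 12/27 = 4/9

Answer: 4/9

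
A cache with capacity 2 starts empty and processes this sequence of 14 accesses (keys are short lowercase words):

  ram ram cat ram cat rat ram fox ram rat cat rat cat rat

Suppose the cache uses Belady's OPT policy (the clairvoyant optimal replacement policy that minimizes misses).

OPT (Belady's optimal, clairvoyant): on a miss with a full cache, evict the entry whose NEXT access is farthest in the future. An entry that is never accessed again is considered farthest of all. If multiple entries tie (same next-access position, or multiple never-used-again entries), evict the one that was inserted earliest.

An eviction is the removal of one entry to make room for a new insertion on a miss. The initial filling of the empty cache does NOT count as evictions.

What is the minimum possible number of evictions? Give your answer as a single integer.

OPT (Belady) simulation (capacity=2):
  1. access ram: MISS. Cache: [ram]
  2. access ram: HIT. Next use of ram: step 4. Cache: [ram]
  3. access cat: MISS. Cache: [ram cat]
  4. access ram: HIT. Next use of ram: step 7. Cache: [ram cat]
  5. access cat: HIT. Next use of cat: step 11. Cache: [ram cat]
  6. access rat: MISS, evict cat (next use: step 11). Cache: [ram rat]
  7. access ram: HIT. Next use of ram: step 9. Cache: [ram rat]
  8. access fox: MISS, evict rat (next use: step 10). Cache: [ram fox]
  9. access ram: HIT. Next use of ram: never. Cache: [ram fox]
  10. access rat: MISS, evict ram (next use: never). Cache: [fox rat]
  11. access cat: MISS, evict fox (next use: never). Cache: [rat cat]
  12. access rat: HIT. Next use of rat: step 14. Cache: [rat cat]
  13. access cat: HIT. Next use of cat: never. Cache: [rat cat]
  14. access rat: HIT. Next use of rat: never. Cache: [rat cat]
Total: 8 hits, 6 misses, 4 evictions

Answer: 4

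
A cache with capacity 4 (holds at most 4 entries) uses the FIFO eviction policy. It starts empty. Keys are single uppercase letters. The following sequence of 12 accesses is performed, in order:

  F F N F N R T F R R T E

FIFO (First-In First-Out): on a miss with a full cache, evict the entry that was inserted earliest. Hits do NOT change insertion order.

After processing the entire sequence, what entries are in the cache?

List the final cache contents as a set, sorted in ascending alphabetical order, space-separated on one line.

FIFO simulation (capacity=4):
  1. access F: MISS. Cache (old->new): [F]
  2. access F: HIT. Cache (old->new): [F]
  3. access N: MISS. Cache (old->new): [F N]
  4. access F: HIT. Cache (old->new): [F N]
  5. access N: HIT. Cache (old->new): [F N]
  6. access R: MISS. Cache (old->new): [F N R]
  7. access T: MISS. Cache (old->new): [F N R T]
  8. access F: HIT. Cache (old->new): [F N R T]
  9. access R: HIT. Cache (old->new): [F N R T]
  10. access R: HIT. Cache (old->new): [F N R T]
  11. access T: HIT. Cache (old->new): [F N R T]
  12. access E: MISS, evict F. Cache (old->new): [N R T E]
Total: 7 hits, 5 misses, 1 evictions

Answer: E N R T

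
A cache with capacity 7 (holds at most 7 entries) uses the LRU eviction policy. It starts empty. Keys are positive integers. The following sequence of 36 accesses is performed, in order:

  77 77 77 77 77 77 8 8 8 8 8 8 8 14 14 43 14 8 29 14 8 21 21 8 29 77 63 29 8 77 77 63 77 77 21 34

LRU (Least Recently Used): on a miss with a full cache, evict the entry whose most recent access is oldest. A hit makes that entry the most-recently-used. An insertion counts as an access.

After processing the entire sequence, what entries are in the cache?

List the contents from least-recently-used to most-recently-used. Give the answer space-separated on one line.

LRU simulation (capacity=7):
  1. access 77: MISS. Cache (LRU->MRU): [77]
  2. access 77: HIT. Cache (LRU->MRU): [77]
  3. access 77: HIT. Cache (LRU->MRU): [77]
  4. access 77: HIT. Cache (LRU->MRU): [77]
  5. access 77: HIT. Cache (LRU->MRU): [77]
  6. access 77: HIT. Cache (LRU->MRU): [77]
  7. access 8: MISS. Cache (LRU->MRU): [77 8]
  8. access 8: HIT. Cache (LRU->MRU): [77 8]
  9. access 8: HIT. Cache (LRU->MRU): [77 8]
  10. access 8: HIT. Cache (LRU->MRU): [77 8]
  11. access 8: HIT. Cache (LRU->MRU): [77 8]
  12. access 8: HIT. Cache (LRU->MRU): [77 8]
  13. access 8: HIT. Cache (LRU->MRU): [77 8]
  14. access 14: MISS. Cache (LRU->MRU): [77 8 14]
  15. access 14: HIT. Cache (LRU->MRU): [77 8 14]
  16. access 43: MISS. Cache (LRU->MRU): [77 8 14 43]
  17. access 14: HIT. Cache (LRU->MRU): [77 8 43 14]
  18. access 8: HIT. Cache (LRU->MRU): [77 43 14 8]
  19. access 29: MISS. Cache (LRU->MRU): [77 43 14 8 29]
  20. access 14: HIT. Cache (LRU->MRU): [77 43 8 29 14]
  21. access 8: HIT. Cache (LRU->MRU): [77 43 29 14 8]
  22. access 21: MISS. Cache (LRU->MRU): [77 43 29 14 8 21]
  23. access 21: HIT. Cache (LRU->MRU): [77 43 29 14 8 21]
  24. access 8: HIT. Cache (LRU->MRU): [77 43 29 14 21 8]
  25. access 29: HIT. Cache (LRU->MRU): [77 43 14 21 8 29]
  26. access 77: HIT. Cache (LRU->MRU): [43 14 21 8 29 77]
  27. access 63: MISS. Cache (LRU->MRU): [43 14 21 8 29 77 63]
  28. access 29: HIT. Cache (LRU->MRU): [43 14 21 8 77 63 29]
  29. access 8: HIT. Cache (LRU->MRU): [43 14 21 77 63 29 8]
  30. access 77: HIT. Cache (LRU->MRU): [43 14 21 63 29 8 77]
  31. access 77: HIT. Cache (LRU->MRU): [43 14 21 63 29 8 77]
  32. access 63: HIT. Cache (LRU->MRU): [43 14 21 29 8 77 63]
  33. access 77: HIT. Cache (LRU->MRU): [43 14 21 29 8 63 77]
  34. access 77: HIT. Cache (LRU->MRU): [43 14 21 29 8 63 77]
  35. access 21: HIT. Cache (LRU->MRU): [43 14 29 8 63 77 21]
  36. access 34: MISS, evict 43. Cache (LRU->MRU): [14 29 8 63 77 21 34]
Total: 28 hits, 8 misses, 1 evictions

Answer: 14 29 8 63 77 21 34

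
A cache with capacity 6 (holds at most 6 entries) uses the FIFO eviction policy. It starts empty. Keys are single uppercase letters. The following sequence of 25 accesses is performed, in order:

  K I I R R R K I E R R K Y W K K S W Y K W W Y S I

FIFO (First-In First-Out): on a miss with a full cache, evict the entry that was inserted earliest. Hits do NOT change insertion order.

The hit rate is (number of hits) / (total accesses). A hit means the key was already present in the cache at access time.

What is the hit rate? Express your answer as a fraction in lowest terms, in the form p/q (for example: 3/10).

FIFO simulation (capacity=6):
  1. access K: MISS. Cache (old->new): [K]
  2. access I: MISS. Cache (old->new): [K I]
  3. access I: HIT. Cache (old->new): [K I]
  4. access R: MISS. Cache (old->new): [K I R]
  5. access R: HIT. Cache (old->new): [K I R]
  6. access R: HIT. Cache (old->new): [K I R]
  7. access K: HIT. Cache (old->new): [K I R]
  8. access I: HIT. Cache (old->new): [K I R]
  9. access E: MISS. Cache (old->new): [K I R E]
  10. access R: HIT. Cache (old->new): [K I R E]
  11. access R: HIT. Cache (old->new): [K I R E]
  12. access K: HIT. Cache (old->new): [K I R E]
  13. access Y: MISS. Cache (old->new): [K I R E Y]
  14. access W: MISS. Cache (old->new): [K I R E Y W]
  15. access K: HIT. Cache (old->new): [K I R E Y W]
  16. access K: HIT. Cache (old->new): [K I R E Y W]
  17. access S: MISS, evict K. Cache (old->new): [I R E Y W S]
  18. access W: HIT. Cache (old->new): [I R E Y W S]
  19. access Y: HIT. Cache (old->new): [I R E Y W S]
  20. access K: MISS, evict I. Cache (old->new): [R E Y W S K]
  21. access W: HIT. Cache (old->new): [R E Y W S K]
  22. access W: HIT. Cache (old->new): [R E Y W S K]
  23. access Y: HIT. Cache (old->new): [R E Y W S K]
  24. access S: HIT. Cache (old->new): [R E Y W S K]
  25. access I: MISS, evict R. Cache (old->new): [E Y W S K I]
Total: 16 hits, 9 misses, 3 evictions

Hit rate = 16/25

Answer: 16/25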